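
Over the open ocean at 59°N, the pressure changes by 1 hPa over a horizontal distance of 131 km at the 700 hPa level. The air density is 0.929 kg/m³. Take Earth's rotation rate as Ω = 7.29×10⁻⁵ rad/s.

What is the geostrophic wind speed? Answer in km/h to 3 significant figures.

Coriolis parameter at 59°N:
f = 2Ω sin φ = 2 × 7.29×10⁻⁵ × sin 59° = 1.25×10⁻⁴ s⁻¹
Pressure gradient: |∂P/∂n| = 100 Pa / 131000 m = 7.63×10⁻⁴ Pa/m
Geostrophic balance (pressure-gradient force = Coriolis force):
V_g = (1/(fρ)) |∂P/∂n| = 7.63×10⁻⁴ / (1.25×10⁻⁴ × 0.929) = 6.57 m/s
Converting: 6.57 m/s × 3.6 = 23.7 km/h

23.7 km/h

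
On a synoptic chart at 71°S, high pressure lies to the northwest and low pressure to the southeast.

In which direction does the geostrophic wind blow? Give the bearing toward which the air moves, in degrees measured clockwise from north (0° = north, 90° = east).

045°

The pressure-gradient force points toward the southeast (bearing 135°).
Geostrophic balance: in the Southern Hemisphere the Coriolis force deflects motion to the left, so the geostrophic wind blows 90° to the left of the pressure-gradient force (low pressure on the right).
Rotating 135° by 90° counterclockwise gives 045° — the wind blows toward the northeast.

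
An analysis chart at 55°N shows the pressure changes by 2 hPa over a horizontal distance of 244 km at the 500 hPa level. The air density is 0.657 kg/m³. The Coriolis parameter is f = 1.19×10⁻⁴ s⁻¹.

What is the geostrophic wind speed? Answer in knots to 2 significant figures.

20 knots

Pressure gradient: |∂P/∂n| = 200 Pa / 244000 m = 8.20×10⁻⁴ Pa/m
Geostrophic balance (pressure-gradient force = Coriolis force):
V_g = (1/(fρ)) |∂P/∂n| = 8.20×10⁻⁴ / (1.19×10⁻⁴ × 0.657) = 10.5 m/s
Converting: 10.5 m/s × 1.944 = 20 knots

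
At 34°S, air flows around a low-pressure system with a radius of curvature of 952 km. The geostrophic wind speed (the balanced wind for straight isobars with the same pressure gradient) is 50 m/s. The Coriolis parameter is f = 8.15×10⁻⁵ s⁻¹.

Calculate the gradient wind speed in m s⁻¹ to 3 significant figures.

34.6 m s⁻¹

Around a low, centrifugal force acts outward with Coriolis, so pressure-gradient force balances both:
(1/ρ)|∂P/∂n| = fV + V²/R  →  V² + fR·V − fR·V_g = 0
With fR = 8.15×10⁻⁵ × 952×10³ m = 77.6 m/s:
V = [−fR + √((fR)² + 4 fR V_g)]/2 = [−77.6 + √(77.6² + 4×77.6×50)]/2 = 34.6 m/s
Subgeostrophic (V < V_g = 50 m/s), as expected around a low.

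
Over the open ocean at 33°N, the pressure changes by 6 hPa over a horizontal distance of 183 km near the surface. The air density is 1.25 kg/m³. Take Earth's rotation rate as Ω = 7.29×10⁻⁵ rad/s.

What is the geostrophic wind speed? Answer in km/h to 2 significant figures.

Coriolis parameter at 33°N:
f = 2Ω sin φ = 2 × 7.29×10⁻⁵ × sin 33° = 7.94×10⁻⁵ s⁻¹
Pressure gradient: |∂P/∂n| = 600 Pa / 183000 m = 3.28×10⁻³ Pa/m
Geostrophic balance (pressure-gradient force = Coriolis force):
V_g = (1/(fρ)) |∂P/∂n| = 3.28×10⁻³ / (7.94×10⁻⁵ × 1.25) = 33.0 m/s
Converting: 33.0 m/s × 3.6 = 120 km/h

120 km/h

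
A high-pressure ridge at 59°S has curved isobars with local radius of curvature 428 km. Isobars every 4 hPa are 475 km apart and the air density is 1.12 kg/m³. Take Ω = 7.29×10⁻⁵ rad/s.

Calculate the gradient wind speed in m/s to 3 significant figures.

6.91 m/s

Coriolis parameter at 59°S:
f = 2Ω sin φ = 2 × 7.29×10⁻⁵ × sin 59° = 1.25×10⁻⁴ s⁻¹
Pressure gradient: |∂P/∂n| = 400 Pa / 475000 m = 8.42×10⁻⁴ Pa/m
Geostrophic speed: V_g = |∂P/∂n|/(fρ) = 8.42×10⁻⁴/(1.25×10⁻⁴ × 1.12) = 6.02 m/s
Around a high, pressure-gradient force acts outward with centrifugal, so Coriolis balances both:
fV = (1/ρ)|∂P/∂n| + V²/R  →  V² − fR·V + fR·V_g = 0
With fR = 1.25×10⁻⁴ × 428×10³ m = 53.5 m/s:
V = [fR − √((fR)² − 4 fR V_g)]/2 = [53.5 − √(53.5² − 4×53.5×6.02)]/2 = 6.91 m/s
Supergeostrophic (V > V_g = 6.02 m/s), as expected around a high.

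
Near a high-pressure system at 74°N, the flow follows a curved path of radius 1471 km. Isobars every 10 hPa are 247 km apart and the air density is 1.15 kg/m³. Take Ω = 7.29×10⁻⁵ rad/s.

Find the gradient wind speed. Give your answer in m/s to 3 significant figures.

29.3 m/s

Coriolis parameter at 74°N:
f = 2Ω sin φ = 2 × 7.29×10⁻⁵ × sin 74° = 1.40×10⁻⁴ s⁻¹
Pressure gradient: |∂P/∂n| = 1000 Pa / 247000 m = 4.05×10⁻³ Pa/m
Geostrophic speed: V_g = |∂P/∂n|/(fρ) = 4.05×10⁻³/(1.40×10⁻⁴ × 1.15) = 25.1 m/s
Around a high, pressure-gradient force acts outward with centrifugal, so Coriolis balances both:
fV = (1/ρ)|∂P/∂n| + V²/R  →  V² − fR·V + fR·V_g = 0
With fR = 1.40×10⁻⁴ × 1471×10³ m = 206 m/s:
V = [fR − √((fR)² − 4 fR V_g)]/2 = [206 − √(206² − 4×206×25.1)]/2 = 29.3 m/s
Supergeostrophic (V > V_g = 25.1 m/s), as expected around a high.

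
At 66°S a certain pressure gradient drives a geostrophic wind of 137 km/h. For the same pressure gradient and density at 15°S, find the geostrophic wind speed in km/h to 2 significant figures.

480 km/h

With the same pressure gradient and density, V_g ∝ 1/f ∝ 1/sin φ.
V₂ = V₁ · sin φ₁ / sin φ₂ = 137 × sin 66° / sin 15°
V₂ = 137 × 0.9135/0.2588 = 480 km/h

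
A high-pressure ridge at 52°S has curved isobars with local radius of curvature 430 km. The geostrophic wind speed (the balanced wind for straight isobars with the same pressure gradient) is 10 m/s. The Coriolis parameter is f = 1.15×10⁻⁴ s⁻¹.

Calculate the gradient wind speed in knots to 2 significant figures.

27 knots

Around a high, pressure-gradient force acts outward with centrifugal, so Coriolis balances both:
fV = (1/ρ)|∂P/∂n| + V²/R  →  V² − fR·V + fR·V_g = 0
With fR = 1.15×10⁻⁴ × 430×10³ m = 49.4 m/s:
V = [fR − √((fR)² − 4 fR V_g)]/2 = [49.4 − √(49.4² − 4×49.4×10)]/2 = 13.9 m/s
Supergeostrophic (V > V_g = 10 m/s), as expected around a high.
Converting: 13.9 m/s × 1.944 = 27 knots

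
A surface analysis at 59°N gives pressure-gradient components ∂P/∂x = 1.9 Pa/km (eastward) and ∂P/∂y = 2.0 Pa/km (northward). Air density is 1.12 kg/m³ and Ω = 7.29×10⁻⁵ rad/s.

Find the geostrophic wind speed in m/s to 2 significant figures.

Coriolis parameter at 59°N:
f = 2Ω sin φ = 2 × 7.29×10⁻⁵ × sin 59° = 1.25×10⁻⁴ s⁻¹
Component geostrophic relations (x east, y north):
u_g = −(1/(fρ)) ∂P/∂y,  v_g = (1/(fρ)) ∂P/∂x
u_g = −(2.0×10⁻³)/(1.25×10⁻⁴ × 1.12) = −14.3 m/s;  v_g = (1.9×10⁻³)/(1.25×10⁻⁴ × 1.12) = 13.6 m/s
|V_g| = √(u_g² + v_g²) = 19.7 m/s

20 m/s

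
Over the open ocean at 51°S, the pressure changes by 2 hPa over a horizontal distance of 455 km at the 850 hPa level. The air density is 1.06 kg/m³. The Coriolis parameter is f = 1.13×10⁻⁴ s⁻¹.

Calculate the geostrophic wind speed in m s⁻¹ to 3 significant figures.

Pressure gradient: |∂P/∂n| = 200 Pa / 455000 m = 4.40×10⁻⁴ Pa/m
Geostrophic balance (pressure-gradient force = Coriolis force):
V_g = (1/(fρ)) |∂P/∂n| = 4.40×10⁻⁴ / (1.13×10⁻⁴ × 1.06) = 3.67 m/s

3.67 m s⁻¹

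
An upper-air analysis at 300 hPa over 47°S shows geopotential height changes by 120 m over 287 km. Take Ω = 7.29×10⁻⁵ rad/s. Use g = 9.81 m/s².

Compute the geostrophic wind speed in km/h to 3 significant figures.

138 km/h

Coriolis parameter at 47°S:
f = 2Ω sin φ = 2 × 7.29×10⁻⁵ × sin 47° = 1.07×10⁻⁴ s⁻¹
Height gradient: |∂Z/∂n| = 120 m / 287000 m = 4.18×10⁻⁴
On a pressure surface, geostrophic balance gives V_g = (g/f)|∂Z/∂n|:
V_g = 9.81 × 4.18×10⁻⁴ / 1.07×10⁻⁴ = 38.5 m/s
Converting: 38.5 m/s × 3.6 = 138 km/h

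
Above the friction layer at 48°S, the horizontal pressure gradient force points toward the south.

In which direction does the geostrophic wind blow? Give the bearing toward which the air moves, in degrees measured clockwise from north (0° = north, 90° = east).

The pressure-gradient force points toward the south (bearing 180°).
Geostrophic balance: in the Southern Hemisphere the Coriolis force deflects motion to the left, so the geostrophic wind blows 90° to the left of the pressure-gradient force (low pressure on the right).
Rotating 180° by 90° counterclockwise gives 090° — the wind blows toward the east.

090°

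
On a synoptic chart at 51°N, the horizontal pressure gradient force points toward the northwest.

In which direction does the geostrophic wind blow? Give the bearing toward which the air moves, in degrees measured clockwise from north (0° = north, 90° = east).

The pressure-gradient force points toward the northwest (bearing 315°).
Geostrophic balance: in the Northern Hemisphere the Coriolis force deflects motion to the right, so the geostrophic wind blows 90° to the right of the pressure-gradient force (low pressure on the left).
Rotating 315° by 90° clockwise gives 045° — the wind blows toward the northeast.

045°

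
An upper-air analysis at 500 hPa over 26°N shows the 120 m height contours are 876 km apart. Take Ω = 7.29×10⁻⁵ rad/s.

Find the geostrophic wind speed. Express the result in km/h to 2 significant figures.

Coriolis parameter at 26°N:
f = 2Ω sin φ = 2 × 7.29×10⁻⁵ × sin 26° = 6.39×10⁻⁵ s⁻¹
Height gradient: |∂Z/∂n| = 120 m / 876000 m = 1.37×10⁻⁴
On a pressure surface, geostrophic balance gives V_g = (g/f)|∂Z/∂n|:
V_g = 9.81 × 1.37×10⁻⁴ / 6.39×10⁻⁵ = 21.0 m/s
Converting: 21.0 m/s × 3.6 = 76 km/h

76 km/h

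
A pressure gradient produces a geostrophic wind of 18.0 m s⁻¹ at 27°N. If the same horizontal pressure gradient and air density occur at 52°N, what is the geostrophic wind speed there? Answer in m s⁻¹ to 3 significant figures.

10.4 m s⁻¹

With the same pressure gradient and density, V_g ∝ 1/f ∝ 1/sin φ.
V₂ = V₁ · sin φ₁ / sin φ₂ = 18.0 × sin 27° / sin 52°
V₂ = 18.0 × 0.4540/0.7880 = 10.4 m s⁻¹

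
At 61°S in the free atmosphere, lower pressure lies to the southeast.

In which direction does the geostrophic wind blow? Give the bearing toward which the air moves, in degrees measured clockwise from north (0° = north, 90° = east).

The pressure-gradient force points toward the southeast (bearing 135°).
Geostrophic balance: in the Southern Hemisphere the Coriolis force deflects motion to the left, so the geostrophic wind blows 90° to the left of the pressure-gradient force (low pressure on the right).
Rotating 135° by 90° counterclockwise gives 045° — the wind blows toward the northeast.

045°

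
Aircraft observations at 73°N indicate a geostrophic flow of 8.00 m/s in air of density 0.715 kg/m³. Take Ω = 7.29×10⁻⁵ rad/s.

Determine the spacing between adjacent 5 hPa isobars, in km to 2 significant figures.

630 km

Coriolis parameter at 73°N:
f = 2Ω sin φ = 2 × 7.29×10⁻⁵ × sin 73° = 1.39×10⁻⁴ s⁻¹
Geostrophic balance rearranged: |∂P/∂n| = f ρ V_g
|∂P/∂n| = 1.39×10⁻⁴ × 0.715 × 8.00 = 7.98×10⁻⁴ Pa/m
Isobar spacing: Δn = ΔP/|∂P/∂n| = 500 Pa / 7.98×10⁻⁴ Pa/m = 626932 m ≈ 630 km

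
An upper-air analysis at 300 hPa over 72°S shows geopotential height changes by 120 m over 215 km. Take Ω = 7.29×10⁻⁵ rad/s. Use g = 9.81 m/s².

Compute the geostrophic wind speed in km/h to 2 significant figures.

Coriolis parameter at 72°S:
f = 2Ω sin φ = 2 × 7.29×10⁻⁵ × sin 72° = 1.39×10⁻⁴ s⁻¹
Height gradient: |∂Z/∂n| = 120 m / 215000 m = 5.58×10⁻⁴
On a pressure surface, geostrophic balance gives V_g = (g/f)|∂Z/∂n|:
V_g = 9.81 × 5.58×10⁻⁴ / 1.39×10⁻⁴ = 39.5 m/s
Converting: 39.5 m/s × 3.6 = 140 km/h

140 km/h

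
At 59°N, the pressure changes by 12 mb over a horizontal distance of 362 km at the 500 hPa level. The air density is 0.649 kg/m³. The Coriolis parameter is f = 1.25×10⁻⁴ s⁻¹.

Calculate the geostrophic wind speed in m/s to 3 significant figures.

40.9 m/s

Pressure gradient: |∂P/∂n| = 1200 Pa / 362000 m = 3.31×10⁻³ Pa/m
Geostrophic balance (pressure-gradient force = Coriolis force):
V_g = (1/(fρ)) |∂P/∂n| = 3.31×10⁻³ / (1.25×10⁻⁴ × 0.649) = 40.9 m/s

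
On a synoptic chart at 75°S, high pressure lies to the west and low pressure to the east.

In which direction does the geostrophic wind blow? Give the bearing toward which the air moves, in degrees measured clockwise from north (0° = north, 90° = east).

The pressure-gradient force points toward the east (bearing 090°).
Geostrophic balance: in the Southern Hemisphere the Coriolis force deflects motion to the left, so the geostrophic wind blows 90° to the left of the pressure-gradient force (low pressure on the right).
Rotating 090° by 90° counterclockwise gives 000° — the wind blows toward the north.

000°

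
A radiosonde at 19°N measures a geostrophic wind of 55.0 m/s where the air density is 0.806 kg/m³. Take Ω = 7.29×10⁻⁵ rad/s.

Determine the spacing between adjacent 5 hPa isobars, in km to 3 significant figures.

Coriolis parameter at 19°N:
f = 2Ω sin φ = 2 × 7.29×10⁻⁵ × sin 19° = 4.75×10⁻⁵ s⁻¹
Geostrophic balance rearranged: |∂P/∂n| = f ρ V_g
|∂P/∂n| = 4.75×10⁻⁵ × 0.806 × 55.0 = 2.10×10⁻³ Pa/m
Isobar spacing: Δn = ΔP/|∂P/∂n| = 500 Pa / 2.10×10⁻³ Pa/m = 237614 m ≈ 238 km

238 km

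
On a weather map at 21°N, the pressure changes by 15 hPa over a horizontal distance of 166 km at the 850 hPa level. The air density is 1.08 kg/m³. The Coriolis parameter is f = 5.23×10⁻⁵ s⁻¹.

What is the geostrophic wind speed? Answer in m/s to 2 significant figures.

160 m/s

Pressure gradient: |∂P/∂n| = 1500 Pa / 166000 m = 9.04×10⁻³ Pa/m
Geostrophic balance (pressure-gradient force = Coriolis force):
V_g = (1/(fρ)) |∂P/∂n| = 9.04×10⁻³ / (5.23×10⁻⁵ × 1.08) = 160 m/s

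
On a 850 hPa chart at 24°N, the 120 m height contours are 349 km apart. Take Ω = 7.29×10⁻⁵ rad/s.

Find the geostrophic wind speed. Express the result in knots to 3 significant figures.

111 knots

Coriolis parameter at 24°N:
f = 2Ω sin φ = 2 × 7.29×10⁻⁵ × sin 24° = 5.93×10⁻⁵ s⁻¹
Height gradient: |∂Z/∂n| = 120 m / 349000 m = 3.44×10⁻⁴
On a pressure surface, geostrophic balance gives V_g = (g/f)|∂Z/∂n|:
V_g = 9.81 × 3.44×10⁻⁴ / 5.93×10⁻⁵ = 56.9 m/s
Converting: 56.9 m/s × 1.944 = 111 knots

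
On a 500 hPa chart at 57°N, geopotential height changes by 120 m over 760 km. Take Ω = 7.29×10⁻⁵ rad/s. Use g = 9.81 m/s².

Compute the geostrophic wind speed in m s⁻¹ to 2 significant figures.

13 m s⁻¹

Coriolis parameter at 57°N:
f = 2Ω sin φ = 2 × 7.29×10⁻⁵ × sin 57° = 1.22×10⁻⁴ s⁻¹
Height gradient: |∂Z/∂n| = 120 m / 760000 m = 1.58×10⁻⁴
On a pressure surface, geostrophic balance gives V_g = (g/f)|∂Z/∂n|:
V_g = 9.81 × 1.58×10⁻⁴ / 1.22×10⁻⁴ = 12.7 m/s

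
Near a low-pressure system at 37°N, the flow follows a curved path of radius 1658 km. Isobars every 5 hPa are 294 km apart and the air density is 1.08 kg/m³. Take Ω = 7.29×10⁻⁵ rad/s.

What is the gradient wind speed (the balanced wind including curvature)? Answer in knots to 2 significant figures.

31 knots

Coriolis parameter at 37°N:
f = 2Ω sin φ = 2 × 7.29×10⁻⁵ × sin 37° = 8.77×10⁻⁵ s⁻¹
Pressure gradient: |∂P/∂n| = 500 Pa / 294000 m = 1.70×10⁻³ Pa/m
Geostrophic speed: V_g = |∂P/∂n|/(fρ) = 1.70×10⁻³/(8.77×10⁻⁵ × 1.08) = 17.9 m/s
Around a low, centrifugal force acts outward with Coriolis, so pressure-gradient force balances both:
(1/ρ)|∂P/∂n| = fV + V²/R  →  V² + fR·V − fR·V_g = 0
With fR = 8.77×10⁻⁵ × 1658×10³ m = 145 m/s:
V = [−fR + √((fR)² + 4 fR V_g)]/2 = [−145 + √(145² + 4×145×17.9)]/2 = 16.2 m/s
Subgeostrophic (V < V_g = 17.9 m/s), as expected around a low.
Converting: 16.2 m/s × 1.944 = 31 knots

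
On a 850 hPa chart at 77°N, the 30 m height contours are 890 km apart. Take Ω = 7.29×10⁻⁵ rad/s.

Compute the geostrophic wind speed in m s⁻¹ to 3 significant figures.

2.33 m s⁻¹

Coriolis parameter at 77°N:
f = 2Ω sin φ = 2 × 7.29×10⁻⁵ × sin 77° = 1.42×10⁻⁴ s⁻¹
Height gradient: |∂Z/∂n| = 30 m / 890000 m = 3.37×10⁻⁵
On a pressure surface, geostrophic balance gives V_g = (g/f)|∂Z/∂n|:
V_g = 9.81 × 3.37×10⁻⁵ / 1.42×10⁻⁴ = 2.33 m/s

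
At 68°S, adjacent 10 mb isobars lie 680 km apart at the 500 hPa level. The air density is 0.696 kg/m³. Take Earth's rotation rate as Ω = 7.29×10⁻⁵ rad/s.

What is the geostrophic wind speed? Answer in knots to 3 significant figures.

30.4 knots

Coriolis parameter at 68°S:
f = 2Ω sin φ = 2 × 7.29×10⁻⁵ × sin 68° = 1.35×10⁻⁴ s⁻¹
Pressure gradient: |∂P/∂n| = 1000 Pa / 680000 m = 1.47×10⁻³ Pa/m
Geostrophic balance (pressure-gradient force = Coriolis force):
V_g = (1/(fρ)) |∂P/∂n| = 1.47×10⁻³ / (1.35×10⁻⁴ × 0.696) = 15.6 m/s
Converting: 15.6 m/s × 1.944 = 30.4 knots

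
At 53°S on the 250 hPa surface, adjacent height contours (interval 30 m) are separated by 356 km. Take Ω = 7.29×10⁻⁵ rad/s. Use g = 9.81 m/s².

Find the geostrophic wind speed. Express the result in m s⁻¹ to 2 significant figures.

7.1 m s⁻¹

Coriolis parameter at 53°S:
f = 2Ω sin φ = 2 × 7.29×10⁻⁵ × sin 53° = 1.16×10⁻⁴ s⁻¹
Height gradient: |∂Z/∂n| = 30 m / 356000 m = 8.43×10⁻⁵
On a pressure surface, geostrophic balance gives V_g = (g/f)|∂Z/∂n|:
V_g = 9.81 × 8.43×10⁻⁵ / 1.16×10⁻⁴ = 7.10 m/s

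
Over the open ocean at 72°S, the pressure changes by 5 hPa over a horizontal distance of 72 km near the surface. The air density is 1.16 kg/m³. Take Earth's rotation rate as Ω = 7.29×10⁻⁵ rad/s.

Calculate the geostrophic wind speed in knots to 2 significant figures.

Coriolis parameter at 72°S:
f = 2Ω sin φ = 2 × 7.29×10⁻⁵ × sin 72° = 1.39×10⁻⁴ s⁻¹
Pressure gradient: |∂P/∂n| = 500 Pa / 72000 m = 6.94×10⁻³ Pa/m
Geostrophic balance (pressure-gradient force = Coriolis force):
V_g = (1/(fρ)) |∂P/∂n| = 6.94×10⁻³ / (1.39×10⁻⁴ × 1.16) = 43.2 m/s
Converting: 43.2 m/s × 1.944 = 84 knots

84 knots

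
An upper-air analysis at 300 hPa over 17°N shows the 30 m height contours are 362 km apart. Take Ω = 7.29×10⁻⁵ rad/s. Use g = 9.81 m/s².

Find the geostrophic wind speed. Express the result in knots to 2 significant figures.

Coriolis parameter at 17°N:
f = 2Ω sin φ = 2 × 7.29×10⁻⁵ × sin 17° = 4.26×10⁻⁵ s⁻¹
Height gradient: |∂Z/∂n| = 30 m / 362000 m = 8.29×10⁻⁵
On a pressure surface, geostrophic balance gives V_g = (g/f)|∂Z/∂n|:
V_g = 9.81 × 8.29×10⁻⁵ / 4.26×10⁻⁵ = 19.1 m/s
Converting: 19.1 m/s × 1.944 = 37 knots

37 knots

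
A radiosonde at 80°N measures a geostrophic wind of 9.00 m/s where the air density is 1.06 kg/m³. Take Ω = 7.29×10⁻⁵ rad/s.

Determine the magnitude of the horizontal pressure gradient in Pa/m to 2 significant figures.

Coriolis parameter at 80°N:
f = 2Ω sin φ = 2 × 7.29×10⁻⁵ × sin 80° = 1.44×10⁻⁴ s⁻¹
Geostrophic balance rearranged: |∂P/∂n| = f ρ V_g
|∂P/∂n| = 1.44×10⁻⁴ × 1.06 × 9.00 = 1.37×10⁻³ Pa/m

1.4×10⁻³ Pa/m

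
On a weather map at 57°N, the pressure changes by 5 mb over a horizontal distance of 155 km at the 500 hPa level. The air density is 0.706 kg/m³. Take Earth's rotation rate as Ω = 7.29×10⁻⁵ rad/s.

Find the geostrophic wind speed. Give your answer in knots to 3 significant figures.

Coriolis parameter at 57°N:
f = 2Ω sin φ = 2 × 7.29×10⁻⁵ × sin 57° = 1.22×10⁻⁴ s⁻¹
Pressure gradient: |∂P/∂n| = 500 Pa / 155000 m = 3.23×10⁻³ Pa/m
Geostrophic balance (pressure-gradient force = Coriolis force):
V_g = (1/(fρ)) |∂P/∂n| = 3.23×10⁻³ / (1.22×10⁻⁴ × 0.706) = 37.4 m/s
Converting: 37.4 m/s × 1.944 = 72.6 knots

72.6 knots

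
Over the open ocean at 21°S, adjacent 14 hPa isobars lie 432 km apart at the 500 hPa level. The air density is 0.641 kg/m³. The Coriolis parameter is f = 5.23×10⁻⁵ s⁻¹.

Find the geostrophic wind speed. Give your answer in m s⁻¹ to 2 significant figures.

Pressure gradient: |∂P/∂n| = 1400 Pa / 432000 m = 3.24×10⁻³ Pa/m
Geostrophic balance (pressure-gradient force = Coriolis force):
V_g = (1/(fρ)) |∂P/∂n| = 3.24×10⁻³ / (5.23×10⁻⁵ × 0.641) = 96.7 m/s

97 m s⁻¹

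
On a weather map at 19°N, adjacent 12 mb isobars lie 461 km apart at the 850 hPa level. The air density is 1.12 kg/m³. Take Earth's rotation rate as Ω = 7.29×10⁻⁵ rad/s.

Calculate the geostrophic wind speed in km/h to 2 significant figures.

Coriolis parameter at 19°N:
f = 2Ω sin φ = 2 × 7.29×10⁻⁵ × sin 19° = 4.75×10⁻⁵ s⁻¹
Pressure gradient: |∂P/∂n| = 1200 Pa / 461000 m = 2.60×10⁻³ Pa/m
Geostrophic balance (pressure-gradient force = Coriolis force):
V_g = (1/(fρ)) |∂P/∂n| = 2.60×10⁻³ / (4.75×10⁻⁵ × 1.12) = 49.0 m/s
Converting: 49.0 m/s × 3.6 = 180 km/h

180 km/h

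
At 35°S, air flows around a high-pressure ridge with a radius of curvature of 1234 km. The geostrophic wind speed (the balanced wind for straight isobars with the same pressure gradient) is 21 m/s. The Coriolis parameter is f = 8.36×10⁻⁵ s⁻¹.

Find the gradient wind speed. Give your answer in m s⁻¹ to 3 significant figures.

29.4 m s⁻¹

Around a high, pressure-gradient force acts outward with centrifugal, so Coriolis balances both:
fV = (1/ρ)|∂P/∂n| + V²/R  →  V² − fR·V + fR·V_g = 0
With fR = 8.36×10⁻⁵ × 1234×10³ m = 103 m/s:
V = [fR − √((fR)² − 4 fR V_g)]/2 = [103 − √(103² − 4×103×21)]/2 = 29.4 m/s
Supergeostrophic (V > V_g = 21 m/s), as expected around a high.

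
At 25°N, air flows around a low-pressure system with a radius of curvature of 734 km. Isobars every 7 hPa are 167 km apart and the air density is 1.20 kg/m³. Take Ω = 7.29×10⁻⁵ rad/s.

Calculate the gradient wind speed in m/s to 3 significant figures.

32.8 m/s

Coriolis parameter at 25°N:
f = 2Ω sin φ = 2 × 7.29×10⁻⁵ × sin 25° = 6.16×10⁻⁵ s⁻¹
Pressure gradient: |∂P/∂n| = 700 Pa / 167000 m = 4.19×10⁻³ Pa/m
Geostrophic speed: V_g = |∂P/∂n|/(fρ) = 4.19×10⁻³/(6.16×10⁻⁵ × 1.20) = 56.7 m/s
Around a low, centrifugal force acts outward with Coriolis, so pressure-gradient force balances both:
(1/ρ)|∂P/∂n| = fV + V²/R  →  V² + fR·V − fR·V_g = 0
With fR = 6.16×10⁻⁵ × 734×10³ m = 45.2 m/s:
V = [−fR + √((fR)² + 4 fR V_g)]/2 = [−45.2 + √(45.2² + 4×45.2×56.7)]/2 = 32.8 m/s
Subgeostrophic (V < V_g = 56.7 m/s), as expected around a low.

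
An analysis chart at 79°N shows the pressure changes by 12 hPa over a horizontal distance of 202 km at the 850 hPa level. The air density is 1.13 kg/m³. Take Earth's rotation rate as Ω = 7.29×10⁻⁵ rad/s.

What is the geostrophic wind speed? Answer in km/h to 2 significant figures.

Coriolis parameter at 79°N:
f = 2Ω sin φ = 2 × 7.29×10⁻⁵ × sin 79° = 1.43×10⁻⁴ s⁻¹
Pressure gradient: |∂P/∂n| = 1200 Pa / 202000 m = 5.94×10⁻³ Pa/m
Geostrophic balance (pressure-gradient force = Coriolis force):
V_g = (1/(fρ)) |∂P/∂n| = 5.94×10⁻³ / (1.43×10⁻⁴ × 1.13) = 36.7 m/s
Converting: 36.7 m/s × 3.6 = 130 km/h

130 km/h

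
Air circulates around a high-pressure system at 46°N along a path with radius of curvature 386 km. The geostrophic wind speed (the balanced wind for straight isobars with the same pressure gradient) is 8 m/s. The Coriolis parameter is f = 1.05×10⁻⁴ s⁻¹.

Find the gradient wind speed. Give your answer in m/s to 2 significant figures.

11 m/s

Around a high, pressure-gradient force acts outward with centrifugal, so Coriolis balances both:
fV = (1/ρ)|∂P/∂n| + V²/R  →  V² − fR·V + fR·V_g = 0
With fR = 1.05×10⁻⁴ × 386×10³ m = 40.5 m/s:
V = [fR − √((fR)² − 4 fR V_g)]/2 = [40.5 − √(40.5² − 4×40.5×8)]/2 = 11 m/s
Supergeostrophic (V > V_g = 8 m/s), as expected around a high.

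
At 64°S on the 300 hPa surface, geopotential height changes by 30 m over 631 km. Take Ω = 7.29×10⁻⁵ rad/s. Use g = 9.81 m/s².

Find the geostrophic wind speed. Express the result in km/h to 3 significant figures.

12.8 km/h

Coriolis parameter at 64°S:
f = 2Ω sin φ = 2 × 7.29×10⁻⁵ × sin 64° = 1.31×10⁻⁴ s⁻¹
Height gradient: |∂Z/∂n| = 30 m / 631000 m = 4.75×10⁻⁵
On a pressure surface, geostrophic balance gives V_g = (g/f)|∂Z/∂n|:
V_g = 9.81 × 4.75×10⁻⁵ / 1.31×10⁻⁴ = 3.56 m/s
Converting: 3.56 m/s × 3.6 = 12.8 km/h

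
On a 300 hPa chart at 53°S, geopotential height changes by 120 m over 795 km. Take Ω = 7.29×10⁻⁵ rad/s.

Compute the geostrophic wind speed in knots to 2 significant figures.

Coriolis parameter at 53°S:
f = 2Ω sin φ = 2 × 7.29×10⁻⁵ × sin 53° = 1.16×10⁻⁴ s⁻¹
Height gradient: |∂Z/∂n| = 120 m / 795000 m = 1.51×10⁻⁴
On a pressure surface, geostrophic balance gives V_g = (g/f)|∂Z/∂n|:
V_g = 9.81 × 1.51×10⁻⁴ / 1.16×10⁻⁴ = 12.7 m/s
Converting: 12.7 m/s × 1.944 = 25 knots

25 knots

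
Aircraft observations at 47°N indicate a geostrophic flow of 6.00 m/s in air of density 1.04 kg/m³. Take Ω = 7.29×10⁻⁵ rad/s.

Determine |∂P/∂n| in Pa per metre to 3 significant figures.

6.65×10⁻⁴ Pa/m

Coriolis parameter at 47°N:
f = 2Ω sin φ = 2 × 7.29×10⁻⁵ × sin 47° = 1.07×10⁻⁴ s⁻¹
Geostrophic balance rearranged: |∂P/∂n| = f ρ V_g
|∂P/∂n| = 1.07×10⁻⁴ × 1.04 × 6.00 = 6.65×10⁻⁴ Pa/m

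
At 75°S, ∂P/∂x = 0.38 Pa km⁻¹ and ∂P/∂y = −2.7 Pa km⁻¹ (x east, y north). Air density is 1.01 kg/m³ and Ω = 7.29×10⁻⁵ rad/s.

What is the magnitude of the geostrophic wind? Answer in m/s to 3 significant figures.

19.2 m/s

Coriolis parameter at 75°S:
f = 2Ω sin φ = 2 × 7.29×10⁻⁵ × sin 75° = 1.41×10⁻⁴ s⁻¹
In the Southern Hemisphere f is negative: f = −1.41×10⁻⁴ s⁻¹.
Component geostrophic relations (x east, y north):
u_g = −(1/(fρ)) ∂P/∂y,  v_g = (1/(fρ)) ∂P/∂x
u_g = −(−2.7×10⁻³)/(−1.41×10⁻⁴ × 1.01) = −19.0 m/s;  v_g = (0.38×10⁻³)/(−1.41×10⁻⁴ × 1.01) = −2.67 m/s
|V_g| = √(u_g² + v_g²) = 19.2 m/s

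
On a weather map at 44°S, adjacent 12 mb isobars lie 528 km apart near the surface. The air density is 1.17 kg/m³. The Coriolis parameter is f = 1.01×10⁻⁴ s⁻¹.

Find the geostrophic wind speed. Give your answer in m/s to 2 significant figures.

Pressure gradient: |∂P/∂n| = 1200 Pa / 528000 m = 2.27×10⁻³ Pa/m
Geostrophic balance (pressure-gradient force = Coriolis force):
V_g = (1/(fρ)) |∂P/∂n| = 2.27×10⁻³ / (1.01×10⁻⁴ × 1.17) = 19.2 m/s

19 m/s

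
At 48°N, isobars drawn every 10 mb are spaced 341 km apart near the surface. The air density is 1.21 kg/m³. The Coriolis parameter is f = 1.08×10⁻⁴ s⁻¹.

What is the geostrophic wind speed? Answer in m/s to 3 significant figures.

22.4 m/s

Pressure gradient: |∂P/∂n| = 1000 Pa / 341000 m = 2.93×10⁻³ Pa/m
Geostrophic balance (pressure-gradient force = Coriolis force):
V_g = (1/(fρ)) |∂P/∂n| = 2.93×10⁻³ / (1.08×10⁻⁴ × 1.21) = 22.4 m/s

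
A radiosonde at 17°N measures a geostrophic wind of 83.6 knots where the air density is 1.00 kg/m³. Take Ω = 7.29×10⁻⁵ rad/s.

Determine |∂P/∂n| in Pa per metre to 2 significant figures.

Coriolis parameter at 17°N:
f = 2Ω sin φ = 2 × 7.29×10⁻⁵ × sin 17° = 4.26×10⁻⁵ s⁻¹
Wind speed in SI: 83.6 knots = 43.0 m/s
Geostrophic balance rearranged: |∂P/∂n| = f ρ V_g
|∂P/∂n| = 4.26×10⁻⁵ × 1.00 × 43.0 = 1.83×10⁻³ Pa/m

1.8×10⁻³ Pa/m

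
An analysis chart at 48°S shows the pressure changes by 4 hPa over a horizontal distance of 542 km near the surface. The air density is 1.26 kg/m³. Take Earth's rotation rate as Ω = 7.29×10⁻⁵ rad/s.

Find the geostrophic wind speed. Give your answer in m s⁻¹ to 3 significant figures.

5.41 m s⁻¹

Coriolis parameter at 48°S:
f = 2Ω sin φ = 2 × 7.29×10⁻⁵ × sin 48° = 1.08×10⁻⁴ s⁻¹
Pressure gradient: |∂P/∂n| = 400 Pa / 542000 m = 7.38×10⁻⁴ Pa/m
Geostrophic balance (pressure-gradient force = Coriolis force):
V_g = (1/(fρ)) |∂P/∂n| = 7.38×10⁻⁴ / (1.08×10⁻⁴ × 1.26) = 5.41 m/s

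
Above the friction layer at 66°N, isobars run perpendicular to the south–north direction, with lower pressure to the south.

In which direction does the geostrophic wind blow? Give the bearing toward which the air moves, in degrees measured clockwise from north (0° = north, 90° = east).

270°

The pressure-gradient force points toward the south (bearing 180°).
Geostrophic balance: in the Northern Hemisphere the Coriolis force deflects motion to the right, so the geostrophic wind blows 90° to the right of the pressure-gradient force (low pressure on the left).
Rotating 180° by 90° clockwise gives 270° — the wind blows toward the west.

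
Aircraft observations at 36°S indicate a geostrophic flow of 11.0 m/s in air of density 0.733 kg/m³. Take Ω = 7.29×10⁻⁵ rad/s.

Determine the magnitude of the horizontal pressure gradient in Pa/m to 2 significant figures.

6.9×10⁻⁴ Pa/m

Coriolis parameter at 36°S:
f = 2Ω sin φ = 2 × 7.29×10⁻⁵ × sin 36° = 8.57×10⁻⁵ s⁻¹
Geostrophic balance rearranged: |∂P/∂n| = f ρ V_g
|∂P/∂n| = 8.57×10⁻⁵ × 0.733 × 11.0 = 6.91×10⁻⁴ Pa/m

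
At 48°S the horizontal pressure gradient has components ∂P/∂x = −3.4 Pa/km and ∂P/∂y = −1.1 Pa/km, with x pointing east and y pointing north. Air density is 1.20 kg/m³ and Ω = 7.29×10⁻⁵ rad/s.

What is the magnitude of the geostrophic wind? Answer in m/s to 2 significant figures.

27 m/s

Coriolis parameter at 48°S:
f = 2Ω sin φ = 2 × 7.29×10⁻⁵ × sin 48° = 1.08×10⁻⁴ s⁻¹
In the Southern Hemisphere f is negative: f = −1.08×10⁻⁴ s⁻¹.
Component geostrophic relations (x east, y north):
u_g = −(1/(fρ)) ∂P/∂y,  v_g = (1/(fρ)) ∂P/∂x
u_g = −(−1.1×10⁻³)/(−1.08×10⁻⁴ × 1.20) = −8.46 m/s;  v_g = (−3.4×10⁻³)/(−1.08×10⁻⁴ × 1.20) = 26.1 m/s
|V_g| = √(u_g² + v_g²) = 27.5 m/s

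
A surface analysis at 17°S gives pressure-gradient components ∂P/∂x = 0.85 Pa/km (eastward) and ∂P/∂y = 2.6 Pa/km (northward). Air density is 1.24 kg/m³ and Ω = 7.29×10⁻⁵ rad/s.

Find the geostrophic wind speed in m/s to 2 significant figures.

Coriolis parameter at 17°S:
f = 2Ω sin φ = 2 × 7.29×10⁻⁵ × sin 17° = 4.26×10⁻⁵ s⁻¹
In the Southern Hemisphere f is negative: f = −4.26×10⁻⁵ s⁻¹.
Component geostrophic relations (x east, y north):
u_g = −(1/(fρ)) ∂P/∂y,  v_g = (1/(fρ)) ∂P/∂x
u_g = −(2.6×10⁻³)/(−4.26×10⁻⁵ × 1.24) = 49.2 m/s;  v_g = (0.85×10⁻³)/(−4.26×10⁻⁵ × 1.24) = −16.1 m/s
|V_g| = √(u_g² + v_g²) = 51.7 m/s

52 m/s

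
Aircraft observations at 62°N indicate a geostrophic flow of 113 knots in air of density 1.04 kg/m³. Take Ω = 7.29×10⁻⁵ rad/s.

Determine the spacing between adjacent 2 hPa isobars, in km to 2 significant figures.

Coriolis parameter at 62°N:
f = 2Ω sin φ = 2 × 7.29×10⁻⁵ × sin 62° = 1.29×10⁻⁴ s⁻¹
Wind speed in SI: 113 knots = 58.1 m/s
Geostrophic balance rearranged: |∂P/∂n| = f ρ V_g
|∂P/∂n| = 1.29×10⁻⁴ × 1.04 × 58.1 = 7.78×10⁻³ Pa/m
Isobar spacing: Δn = ΔP/|∂P/∂n| = 200 Pa / 7.78×10⁻³ Pa/m = 25697 m ≈ 26 km

26 km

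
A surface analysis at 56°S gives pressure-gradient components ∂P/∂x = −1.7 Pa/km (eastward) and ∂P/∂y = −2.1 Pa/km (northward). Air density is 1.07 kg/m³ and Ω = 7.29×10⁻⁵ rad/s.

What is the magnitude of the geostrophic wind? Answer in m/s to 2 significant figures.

21 m/s

Coriolis parameter at 56°S:
f = 2Ω sin φ = 2 × 7.29×10⁻⁵ × sin 56° = 1.21×10⁻⁴ s⁻¹
In the Southern Hemisphere f is negative: f = −1.21×10⁻⁴ s⁻¹.
Component geostrophic relations (x east, y north):
u_g = −(1/(fρ)) ∂P/∂y,  v_g = (1/(fρ)) ∂P/∂x
u_g = −(−2.1×10⁻³)/(−1.21×10⁻⁴ × 1.07) = −16.2 m/s;  v_g = (−1.7×10⁻³)/(−1.21×10⁻⁴ × 1.07) = 13.1 m/s
|V_g| = √(u_g² + v_g²) = 20.9 m/s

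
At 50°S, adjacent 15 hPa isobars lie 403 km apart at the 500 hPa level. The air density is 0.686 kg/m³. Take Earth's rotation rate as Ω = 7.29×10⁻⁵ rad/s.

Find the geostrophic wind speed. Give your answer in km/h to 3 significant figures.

175 km/h

Coriolis parameter at 50°S:
f = 2Ω sin φ = 2 × 7.29×10⁻⁵ × sin 50° = 1.12×10⁻⁴ s⁻¹
Pressure gradient: |∂P/∂n| = 1500 Pa / 403000 m = 3.72×10⁻³ Pa/m
Geostrophic balance (pressure-gradient force = Coriolis force):
V_g = (1/(fρ)) |∂P/∂n| = 3.72×10⁻³ / (1.12×10⁻⁴ × 0.686) = 48.6 m/s
Converting: 48.6 m/s × 3.6 = 175 km/h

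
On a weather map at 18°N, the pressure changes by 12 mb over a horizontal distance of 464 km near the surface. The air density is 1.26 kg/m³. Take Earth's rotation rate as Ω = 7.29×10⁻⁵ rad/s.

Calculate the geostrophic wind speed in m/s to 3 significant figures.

45.6 m/s

Coriolis parameter at 18°N:
f = 2Ω sin φ = 2 × 7.29×10⁻⁵ × sin 18° = 4.51×10⁻⁵ s⁻¹
Pressure gradient: |∂P/∂n| = 1200 Pa / 464000 m = 2.59×10⁻³ Pa/m
Geostrophic balance (pressure-gradient force = Coriolis force):
V_g = (1/(fρ)) |∂P/∂n| = 2.59×10⁻³ / (4.51×10⁻⁵ × 1.26) = 45.6 m/s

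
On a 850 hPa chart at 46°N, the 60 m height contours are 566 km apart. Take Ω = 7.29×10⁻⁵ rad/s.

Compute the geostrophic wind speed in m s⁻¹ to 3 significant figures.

9.92 m s⁻¹

Coriolis parameter at 46°N:
f = 2Ω sin φ = 2 × 7.29×10⁻⁵ × sin 46° = 1.05×10⁻⁴ s⁻¹
Height gradient: |∂Z/∂n| = 60 m / 566000 m = 1.06×10⁻⁴
On a pressure surface, geostrophic balance gives V_g = (g/f)|∂Z/∂n|:
V_g = 9.81 × 1.06×10⁻⁴ / 1.05×10⁻⁴ = 9.92 m/s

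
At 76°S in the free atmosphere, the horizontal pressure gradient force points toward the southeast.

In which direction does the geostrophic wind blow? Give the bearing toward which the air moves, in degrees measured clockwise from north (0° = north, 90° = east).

The pressure-gradient force points toward the southeast (bearing 135°).
Geostrophic balance: in the Southern Hemisphere the Coriolis force deflects motion to the left, so the geostrophic wind blows 90° to the left of the pressure-gradient force (low pressure on the right).
Rotating 135° by 90° counterclockwise gives 045° — the wind blows toward the northeast.

045°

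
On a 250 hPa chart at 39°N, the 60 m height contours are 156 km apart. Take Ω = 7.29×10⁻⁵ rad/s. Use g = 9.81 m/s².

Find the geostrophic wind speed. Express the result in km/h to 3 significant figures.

Coriolis parameter at 39°N:
f = 2Ω sin φ = 2 × 7.29×10⁻⁵ × sin 39° = 9.18×10⁻⁵ s⁻¹
Height gradient: |∂Z/∂n| = 60 m / 156000 m = 3.85×10⁻⁴
On a pressure surface, geostrophic balance gives V_g = (g/f)|∂Z/∂n|:
V_g = 9.81 × 3.85×10⁻⁴ / 9.18×10⁻⁵ = 41.1 m/s
Converting: 41.1 m/s × 3.6 = 148 km/h

148 km/h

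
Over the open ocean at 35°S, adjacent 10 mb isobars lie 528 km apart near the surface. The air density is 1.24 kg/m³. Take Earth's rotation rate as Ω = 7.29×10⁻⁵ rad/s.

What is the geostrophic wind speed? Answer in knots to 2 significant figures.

Coriolis parameter at 35°S:
f = 2Ω sin φ = 2 × 7.29×10⁻⁵ × sin 35° = 8.36×10⁻⁵ s⁻¹
Pressure gradient: |∂P/∂n| = 1000 Pa / 528000 m = 1.89×10⁻³ Pa/m
Geostrophic balance (pressure-gradient force = Coriolis force):
V_g = (1/(fρ)) |∂P/∂n| = 1.89×10⁻³ / (8.36×10⁻⁵ × 1.24) = 18.3 m/s
Converting: 18.3 m/s × 1.944 = 36 knots

36 knots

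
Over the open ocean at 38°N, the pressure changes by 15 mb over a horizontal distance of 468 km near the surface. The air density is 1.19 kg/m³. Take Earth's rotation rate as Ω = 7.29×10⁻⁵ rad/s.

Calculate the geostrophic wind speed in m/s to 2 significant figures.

30 m/s

Coriolis parameter at 38°N:
f = 2Ω sin φ = 2 × 7.29×10⁻⁵ × sin 38° = 8.98×10⁻⁵ s⁻¹
Pressure gradient: |∂P/∂n| = 1500 Pa / 468000 m = 3.21×10⁻³ Pa/m
Geostrophic balance (pressure-gradient force = Coriolis force):
V_g = (1/(fρ)) |∂P/∂n| = 3.21×10⁻³ / (8.98×10⁻⁵ × 1.19) = 30.0 m/s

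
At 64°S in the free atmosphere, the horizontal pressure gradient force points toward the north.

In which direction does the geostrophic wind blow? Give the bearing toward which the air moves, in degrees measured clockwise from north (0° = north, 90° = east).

270°

The pressure-gradient force points toward the north (bearing 000°).
Geostrophic balance: in the Southern Hemisphere the Coriolis force deflects motion to the left, so the geostrophic wind blows 90° to the left of the pressure-gradient force (low pressure on the right).
Rotating 000° by 90° counterclockwise gives 270° — the wind blows toward the west.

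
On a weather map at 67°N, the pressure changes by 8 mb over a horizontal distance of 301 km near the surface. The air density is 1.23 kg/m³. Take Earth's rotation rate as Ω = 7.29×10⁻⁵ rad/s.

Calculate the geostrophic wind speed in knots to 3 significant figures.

31.3 knots

Coriolis parameter at 67°N:
f = 2Ω sin φ = 2 × 7.29×10⁻⁵ × sin 67° = 1.34×10⁻⁴ s⁻¹
Pressure gradient: |∂P/∂n| = 800 Pa / 301000 m = 2.66×10⁻³ Pa/m
Geostrophic balance (pressure-gradient force = Coriolis force):
V_g = (1/(fρ)) |∂P/∂n| = 2.66×10⁻³ / (1.34×10⁻⁴ × 1.23) = 16.1 m/s
Converting: 16.1 m/s × 1.944 = 31.3 knots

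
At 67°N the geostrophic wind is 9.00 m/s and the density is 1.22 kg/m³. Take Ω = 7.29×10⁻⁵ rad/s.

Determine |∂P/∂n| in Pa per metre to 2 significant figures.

Coriolis parameter at 67°N:
f = 2Ω sin φ = 2 × 7.29×10⁻⁵ × sin 67° = 1.34×10⁻⁴ s⁻¹
Geostrophic balance rearranged: |∂P/∂n| = f ρ V_g
|∂P/∂n| = 1.34×10⁻⁴ × 1.22 × 9.00 = 1.47×10⁻³ Pa/m

1.5×10⁻³ Pa/m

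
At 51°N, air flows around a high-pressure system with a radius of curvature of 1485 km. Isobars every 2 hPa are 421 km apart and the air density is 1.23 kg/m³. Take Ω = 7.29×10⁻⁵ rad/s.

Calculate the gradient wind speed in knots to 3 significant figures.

6.77 knots

Coriolis parameter at 51°N:
f = 2Ω sin φ = 2 × 7.29×10⁻⁵ × sin 51° = 1.13×10⁻⁴ s⁻¹
Pressure gradient: |∂P/∂n| = 200 Pa / 421000 m = 4.75×10⁻⁴ Pa/m
Geostrophic speed: V_g = |∂P/∂n|/(fρ) = 4.75×10⁻⁴/(1.13×10⁻⁴ × 1.23) = 3.41 m/s
Around a high, pressure-gradient force acts outward with centrifugal, so Coriolis balances both:
fV = (1/ρ)|∂P/∂n| + V²/R  →  V² − fR·V + fR·V_g = 0
With fR = 1.13×10⁻⁴ × 1485×10³ m = 168 m/s:
V = [fR − √((fR)² − 4 fR V_g)]/2 = [168 − √(168² − 4×168×3.41)]/2 = 3.48 m/s
Supergeostrophic (V > V_g = 3.41 m/s), as expected around a high.
Converting: 3.48 m/s × 1.944 = 6.77 knots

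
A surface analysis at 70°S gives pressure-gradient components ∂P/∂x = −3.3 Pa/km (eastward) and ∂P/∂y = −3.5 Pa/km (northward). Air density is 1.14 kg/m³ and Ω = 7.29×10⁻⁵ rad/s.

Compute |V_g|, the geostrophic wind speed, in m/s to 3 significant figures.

Coriolis parameter at 70°S:
f = 2Ω sin φ = 2 × 7.29×10⁻⁵ × sin 70° = 1.37×10⁻⁴ s⁻¹
In the Southern Hemisphere f is negative: f = −1.37×10⁻⁴ s⁻¹.
Component geostrophic relations (x east, y north):
u_g = −(1/(fρ)) ∂P/∂y,  v_g = (1/(fρ)) ∂P/∂x
u_g = −(−3.5×10⁻³)/(−1.37×10⁻⁴ × 1.14) = −22.4 m/s;  v_g = (−3.3×10⁻³)/(−1.37×10⁻⁴ × 1.14) = 21.1 m/s
|V_g| = √(u_g² + v_g²) = 30.8 m/s

30.8 m/s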